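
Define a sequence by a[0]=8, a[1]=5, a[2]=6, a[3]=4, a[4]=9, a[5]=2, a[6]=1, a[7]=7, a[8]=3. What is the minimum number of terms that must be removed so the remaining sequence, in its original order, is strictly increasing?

Fewest deletions = n − (longest strictly increasing subsequence).
Patience tails:
8 → extends → [8]
5 → replaces 8 → [5]
6 → extends → [5, 6]
4 → replaces 5 → [4, 6]
9 → extends → [4, 6, 9]
2 → replaces 4 → [2, 6, 9]
1 → replaces 2 → [1, 6, 9]
7 → replaces 9 → [1, 6, 7]
3 → replaces 6 → [1, 3, 7]
Longest strictly increasing subsequence has length 3, so deletions = 9 − 3 = 6.

6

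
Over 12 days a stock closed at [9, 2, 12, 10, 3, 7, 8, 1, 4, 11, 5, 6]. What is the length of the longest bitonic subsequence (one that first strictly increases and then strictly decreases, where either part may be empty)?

inc[i] = longest strictly increasing subsequence ending at i; dec[i] = longest strictly decreasing subsequence starting at i:
i:      1  2  3  4  5  6  7  8  9 10 11 12
a[i]:   9  2 12 10  3  7  8  1  4 11  5  6
inc:    1  1  2  2  2  3  4  1  3  5  4  5
dec:    3  2  4  3  2  2  2  1  1  2  1  1
Best peak at i=10 (value 11): inc=5, dec=2, length 5+2−1 = 6.

6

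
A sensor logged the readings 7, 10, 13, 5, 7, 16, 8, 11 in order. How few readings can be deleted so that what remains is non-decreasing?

4

Fewest deletions = n − (longest non-decreasing subsequence).
i:      1  2  3  4  5  6  7  8
a[i]:   7 10 13  5  7 16  8 11
dp:     1  2  3  1  2  4  3  4
max dp = 4, so deletions = 8 − 4 = 4.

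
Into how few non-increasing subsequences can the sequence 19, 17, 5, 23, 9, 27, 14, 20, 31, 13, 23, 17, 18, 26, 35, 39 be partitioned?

Place each on the leftmost legal pile:
19 → new pile 1 (tops now [19])
17 → pile 1 (tops now [17])
5 → pile 1 (tops now [5])
23 → new pile 2 (tops now [5, 23])
9 → pile 2 (tops now [5, 9])
27 → new pile 3 (tops now [5, 9, 27])
14 → pile 3 (tops now [5, 9, 14])
20 → new pile 4 (tops now [5, 9, 14, 20])
31 → new pile 5 (tops now [5, 9, 14, 20, 31])
13 → pile 3 (tops now [5, 9, 13, 20, 31])
23 → pile 5 (tops now [5, 9, 13, 20, 23])
17 → pile 4 (tops now [5, 9, 13, 17, 23])
18 → pile 5 (tops now [5, 9, 13, 17, 18])
26 → new pile 6 (tops now [5, 9, 13, 17, 18, 26])
35 → new pile 7 (tops now [5, 9, 13, 17, 18, 26, 35])
39 → new pile 8 (tops now [5, 9, 13, 17, 18, 26, 35, 39])
Eight piles.

8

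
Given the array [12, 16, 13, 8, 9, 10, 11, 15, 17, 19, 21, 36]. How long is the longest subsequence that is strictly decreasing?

Let dp[i] be the longest strictly decreasing subsequence ending at i:
i:      1  2  3  4  5  6  7  8  9 10 11 12
a[i]:  12 16 13  8  9 10 11 15 17 19 21 36
dp:     1  1  2  3  3  3  3  2  1  1  1  1
Maximum is 3.

3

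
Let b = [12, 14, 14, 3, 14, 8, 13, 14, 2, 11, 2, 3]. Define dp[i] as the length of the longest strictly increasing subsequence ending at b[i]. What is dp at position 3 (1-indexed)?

dp[i] = 1 + max{dp[j] : j<i, b[j]<b[i]} (or 1 if no such j):
i:      1  2  3  4  5  6  7  8  9 10 11 12
b[i]:  12 14 14  3 14  8 13 14  2 11  2  3
dp:     1  2  2  1  2  2  3  4  1  3  1  2
At index 3 the value is 2.

2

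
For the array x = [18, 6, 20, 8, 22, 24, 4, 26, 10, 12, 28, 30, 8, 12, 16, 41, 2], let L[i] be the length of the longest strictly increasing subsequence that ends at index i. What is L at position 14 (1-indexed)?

dp[i] = 1 + max{dp[j] : j<i, x[j]<x[i]} (or 1 if no such j):
i:      1  2  3  4  5  6  7  8  9 10 11 12 13 14 15 16 17
x[i]:  18  6 20  8 22 24  4 26 10 12 28 30  8 12 16 41  2
dp:     1  1  2  2  3  4  1  5  3  4  6  7  2  4  5  8  1
At index 14 the value is 4.

4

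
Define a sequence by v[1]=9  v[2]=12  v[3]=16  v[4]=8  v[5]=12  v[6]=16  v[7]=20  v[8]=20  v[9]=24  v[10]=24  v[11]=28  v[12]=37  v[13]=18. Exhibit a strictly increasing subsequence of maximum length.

9, 12, 16, 20, 24, 28, 37

Patience tails give the LIS length; then backtrack through the dp parents:
9 → extends → [9]
12 → extends → [9, 12]
16 → extends → [9, 12, 16]
8 → replaces 9 → [8, 12, 16]
12 → already a tail → [8, 12, 16]
16 → already a tail → [8, 12, 16]
20 → extends → [8, 12, 16, 20]
20 → already a tail → [8, 12, 16, 20]
24 → extends → [8, 12, 16, 20, 24]
24 → already a tail → [8, 12, 16, 20, 24]
28 → extends → [8, 12, 16, 20, 24, 28]
37 → extends → [8, 12, 16, 20, 24, 28, 37]
18 → replaces 20 → [8, 12, 16, 18, 24, 28, 37]
Length 7; one witness is 9, 12, 16, 20, 24, 28, 37.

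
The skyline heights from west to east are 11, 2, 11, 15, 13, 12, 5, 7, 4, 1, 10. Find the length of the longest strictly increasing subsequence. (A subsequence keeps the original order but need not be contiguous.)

Let dp[i] be the length of the longest such subsequence ending at index i:
i:      1  2  3  4  5  6  7  8  9 10 11
a[i]:  11  2 11 15 13 12  5  7  4  1 10
dp:     1  1  2  3  3  3  2  3  2  1  4
Maximum dp value is 4.

4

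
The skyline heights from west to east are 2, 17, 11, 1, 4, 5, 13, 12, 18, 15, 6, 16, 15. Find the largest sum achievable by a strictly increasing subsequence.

Let S[i] be the best sum of a strictly increasing subsequence ending at i:
i:      1  2  3  4  5  6  7  8  9 10 11 12 13
a[i]:   2 17 11  1  4  5 13 12 18 15  6 16 15
S:      2 19 13  1  6 11 26 25 44 41 17 57 41
Maximum is 57 (e.g. 2 + 11 + 13 + 15 + 16).

57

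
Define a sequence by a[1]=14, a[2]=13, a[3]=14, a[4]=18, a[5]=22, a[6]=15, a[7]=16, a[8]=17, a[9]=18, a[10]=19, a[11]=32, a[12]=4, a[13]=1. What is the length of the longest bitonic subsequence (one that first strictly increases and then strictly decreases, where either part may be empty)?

inc[i] = longest strictly increasing subsequence ending at i; dec[i] = longest strictly decreasing subsequence starting at i:
i:      1  2  3  4  5  6  7  8  9 10 11 12 13
a[i]:  14 13 14 18 22 15 16 17 18 19 32  4  1
inc:    1  1  2  3  4  3  4  5  6  7  8  1  1
dec:    4  3  3  4  4  3  3  3  3  3  3  2  1
Best peak at i=11 (value 32): inc=8, dec=3, length 8+3−1 = 10.

10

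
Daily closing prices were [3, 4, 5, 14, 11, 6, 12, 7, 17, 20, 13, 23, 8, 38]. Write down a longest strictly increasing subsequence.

Patience tails give the LIS length; then backtrack through the dp parents:
3 → extends → [3]
4 → extends → [3, 4]
5 → extends → [3, 4, 5]
14 → extends → [3, 4, 5, 14]
11 → replaces 14 → [3, 4, 5, 11]
6 → replaces 11 → [3, 4, 5, 6]
12 → extends → [3, 4, 5, 6, 12]
7 → replaces 12 → [3, 4, 5, 6, 7]
17 → extends → [3, 4, 5, 6, 7, 17]
20 → extends → [3, 4, 5, 6, 7, 17, 20]
13 → replaces 17 → [3, 4, 5, 6, 7, 13, 20]
23 → extends → [3, 4, 5, 6, 7, 13, 20, 23]
8 → replaces 13 → [3, 4, 5, 6, 7, 8, 20, 23]
38 → extends → [3, 4, 5, 6, 7, 8, 20, 23, 38]
Length 9; one witness is 3, 4, 5, 11, 12, 17, 20, 23, 38.

3, 4, 5, 11, 12, 17, 20, 23, 38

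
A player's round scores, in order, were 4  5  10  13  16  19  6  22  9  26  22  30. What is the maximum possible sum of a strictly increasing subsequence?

145

Let S[i] be the best sum of a strictly increasing subsequence ending at i:
i:       1   2   3   4   5   6   7   8   9  10  11  12
a[i]:    4   5  10  13  16  19   6  22   9  26  22  30
S:       4   9  19  32  48  67  15  89  24 115  89 145
Maximum is 145 (e.g. 4 + 5 + 10 + 13 + 16 + 19 + 22 + 26 + 30).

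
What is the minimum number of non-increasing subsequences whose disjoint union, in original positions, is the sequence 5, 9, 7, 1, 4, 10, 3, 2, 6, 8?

The minimum number of non-increasing subsequences covering a sequence equals the length of its longest strictly increasing subsequence.
LIS length is 4 (e.g. 1, 4, 6, 8), so 4 piles are needed.

4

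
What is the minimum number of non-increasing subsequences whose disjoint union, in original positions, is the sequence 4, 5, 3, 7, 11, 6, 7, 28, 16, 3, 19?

The minimum number of non-increasing subsequences covering a sequence equals the length of its longest strictly increasing subsequence.
LIS length is 6 (e.g. 4, 5, 7, 11, 16, 19), so 6 piles are needed.

6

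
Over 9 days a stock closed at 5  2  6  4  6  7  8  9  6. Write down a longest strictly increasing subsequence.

Patience tails give the LIS length; then backtrack through the dp parents:
5 → extends → [5]
2 → replaces 5 → [2]
6 → extends → [2, 6]
4 → replaces 6 → [2, 4]
6 → extends → [2, 4, 6]
7 → extends → [2, 4, 6, 7]
8 → extends → [2, 4, 6, 7, 8]
9 → extends → [2, 4, 6, 7, 8, 9]
6 → already a tail → [2, 4, 6, 7, 8, 9]
Length 6; one witness is 2, 4, 6, 7, 8, 9.

2, 4, 6, 7, 8, 9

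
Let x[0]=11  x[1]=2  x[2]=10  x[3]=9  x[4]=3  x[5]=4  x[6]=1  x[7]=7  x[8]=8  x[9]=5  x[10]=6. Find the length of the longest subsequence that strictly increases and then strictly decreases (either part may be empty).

6

inc[i] = longest strictly increasing subsequence ending at i; dec[i] = longest strictly decreasing subsequence starting at i:
i:      0  1  2  3  4  5  6  7  8  9 10
x[i]:  11  2 10  9  3  4  1  7  8  5  6
inc:    1  1  2  2  2  3  1  4  5  4  5
dec:    5  2  4  3  2  2  1  2  2  1  1
Best peak at i=8 (value 8): inc=5, dec=2, length 5+2−1 = 6.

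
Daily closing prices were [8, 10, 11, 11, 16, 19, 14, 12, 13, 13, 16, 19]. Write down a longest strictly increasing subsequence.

8, 10, 11, 12, 13, 16, 19

Patience tails give the LIS length; then backtrack through the dp parents:
8 → extends → [8]
10 → extends → [8, 10]
11 → extends → [8, 10, 11]
11 → already a tail → [8, 10, 11]
16 → extends → [8, 10, 11, 16]
19 → extends → [8, 10, 11, 16, 19]
14 → replaces 16 → [8, 10, 11, 14, 19]
12 → replaces 14 → [8, 10, 11, 12, 19]
13 → replaces 19 → [8, 10, 11, 12, 13]
13 → already a tail → [8, 10, 11, 12, 13]
16 → extends → [8, 10, 11, 12, 13, 16]
19 → extends → [8, 10, 11, 12, 13, 16, 19]
Length 7; one witness is 8, 10, 11, 12, 13, 16, 19.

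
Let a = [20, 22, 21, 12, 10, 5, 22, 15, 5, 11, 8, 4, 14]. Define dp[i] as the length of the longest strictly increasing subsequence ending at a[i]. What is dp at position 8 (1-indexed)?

2

dp[i] = 1 + max{dp[j] : j<i, a[j]<a[i]} (or 1 if no such j):
i:      1  2  3  4  5  6  7  8  9 10 11 12 13
a[i]:  20 22 21 12 10  5 22 15  5 11  8  4 14
dp:     1  2  2  1  1  1  3  2  1  2  2  1  3
At index 8 the value is 2.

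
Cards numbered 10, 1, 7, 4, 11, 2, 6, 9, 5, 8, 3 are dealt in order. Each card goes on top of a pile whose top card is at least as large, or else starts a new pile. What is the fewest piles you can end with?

4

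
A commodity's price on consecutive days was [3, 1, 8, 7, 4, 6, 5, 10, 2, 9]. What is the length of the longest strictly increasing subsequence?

4

Let dp[i] be the length of the longest such subsequence ending at index i:
i:      1  2  3  4  5  6  7  8  9 10
a[i]:   3  1  8  7  4  6  5 10  2  9
dp:     1  1  2  2  2  3  3  4  2  4
Maximum dp value is 4.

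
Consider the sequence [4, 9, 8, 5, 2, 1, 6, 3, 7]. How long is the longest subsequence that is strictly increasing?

Track the smallest tail for each achievable length (strict):
4 → extends → [4]
9 → extends → [4, 9]
8 → replaces 9 → [4, 8]
5 → replaces 8 → [4, 5]
2 → replaces 4 → [2, 5]
1 → replaces 2 → [1, 5]
6 → extends → [1, 5, 6]
3 → replaces 5 → [1, 3, 6]
7 → extends → [1, 3, 6, 7]
Four tails, so the longest strictly increasing subsequence has length 4 (e.g. 4, 5, 6, 7).

4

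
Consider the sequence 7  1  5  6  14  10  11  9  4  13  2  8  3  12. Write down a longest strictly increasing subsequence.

1, 5, 6, 10, 11, 13

Patience tails give the LIS length; then backtrack through the dp parents:
7 → extends → [7]
1 → replaces 7 → [1]
5 → extends → [1, 5]
6 → extends → [1, 5, 6]
14 → extends → [1, 5, 6, 14]
10 → replaces 14 → [1, 5, 6, 10]
11 → extends → [1, 5, 6, 10, 11]
9 → replaces 10 → [1, 5, 6, 9, 11]
4 → replaces 5 → [1, 4, 6, 9, 11]
13 → extends → [1, 4, 6, 9, 11, 13]
2 → replaces 4 → [1, 2, 6, 9, 11, 13]
8 → replaces 9 → [1, 2, 6, 8, 11, 13]
3 → replaces 6 → [1, 2, 3, 8, 11, 13]
12 → replaces 13 → [1, 2, 3, 8, 11, 12]
Length 6; one witness is 1, 5, 6, 10, 11, 13.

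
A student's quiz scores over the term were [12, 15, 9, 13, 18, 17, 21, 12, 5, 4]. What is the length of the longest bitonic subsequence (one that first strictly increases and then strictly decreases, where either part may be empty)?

7

inc[i] = longest strictly increasing subsequence ending at i; dec[i] = longest strictly decreasing subsequence starting at i:
i:      1  2  3  4  5  6  7  8  9 10
a[i]:  12 15  9 13 18 17 21 12  5  4
inc:    1  2  1  2  3  3  4  2  1  1
dec:    4  5  3  4  5  4  4  3  2  1
Best peak at i=5 (value 18): inc=3, dec=5, length 3+5−1 = 7.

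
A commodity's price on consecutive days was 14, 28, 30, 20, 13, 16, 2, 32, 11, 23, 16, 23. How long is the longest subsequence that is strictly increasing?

Let dp[i] be the length of the longest such subsequence ending at index i:
i:      1  2  3  4  5  6  7  8  9 10 11 12
a[i]:  14 28 30 20 13 16  2 32 11 23 16 23
dp:     1  2  3  2  1  2  1  4  2  3  3  4
Maximum dp value is 4.

4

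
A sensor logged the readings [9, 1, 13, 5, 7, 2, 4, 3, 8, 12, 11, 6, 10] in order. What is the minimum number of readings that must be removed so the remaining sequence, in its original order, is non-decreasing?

8

Fewest deletions = n − (longest non-decreasing subsequence).
Patience tails:
9 → extends → [9]
1 → replaces 9 → [1]
13 → extends → [1, 13]
5 → replaces 13 → [1, 5]
7 → extends → [1, 5, 7]
2 → replaces 5 → [1, 2, 7]
4 → replaces 7 → [1, 2, 4]
3 → replaces 4 → [1, 2, 3]
8 → extends → [1, 2, 3, 8]
12 → extends → [1, 2, 3, 8, 12]
11 → replaces 12 → [1, 2, 3, 8, 11]
6 → replaces 8 → [1, 2, 3, 6, 11]
10 → replaces 11 → [1, 2, 3, 6, 10]
Longest non-decreasing subsequence has length 5, so deletions = 13 − 5 = 8.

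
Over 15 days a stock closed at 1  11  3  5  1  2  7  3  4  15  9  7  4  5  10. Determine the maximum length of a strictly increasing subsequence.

Track the smallest tail for each achievable length (strict):
1 → extends → [1]
11 → extends → [1, 11]
3 → replaces 11 → [1, 3]
5 → extends → [1, 3, 5]
1 → already a tail → [1, 3, 5]
2 → replaces 3 → [1, 2, 5]
7 → extends → [1, 2, 5, 7]
3 → replaces 5 → [1, 2, 3, 7]
4 → replaces 7 → [1, 2, 3, 4]
15 → extends → [1, 2, 3, 4, 15]
9 → replaces 15 → [1, 2, 3, 4, 9]
7 → replaces 9 → [1, 2, 3, 4, 7]
4 → already a tail → [1, 2, 3, 4, 7]
5 → replaces 7 → [1, 2, 3, 4, 5]
10 → extends → [1, 2, 3, 4, 5, 10]
Six tails, so the longest strictly increasing subsequence has length 6 (e.g. 1, 3, 5, 7, 9, 10).

6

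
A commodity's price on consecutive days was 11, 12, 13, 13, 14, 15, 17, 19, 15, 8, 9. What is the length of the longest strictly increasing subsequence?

7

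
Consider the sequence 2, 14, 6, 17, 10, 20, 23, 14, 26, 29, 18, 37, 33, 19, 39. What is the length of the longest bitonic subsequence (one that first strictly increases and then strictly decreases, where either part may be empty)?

10

inc[i] = longest strictly increasing subsequence ending at i; dec[i] = longest strictly decreasing subsequence starting at i:
i:      1  2  3  4  5  6  7  8  9 10 11 12 13 14 15
a[i]:   2 14  6 17 10 20 23 14 26 29 18 37 33 19 39
inc:    1  2  2  3  3  4  5  4  6  7  5  8  8  6  9
dec:    1  2  1  2  1  2  2  1  2  2  1  3  2  1  1
Best peak at i=12 (value 37): inc=8, dec=3, length 8+3−1 = 10.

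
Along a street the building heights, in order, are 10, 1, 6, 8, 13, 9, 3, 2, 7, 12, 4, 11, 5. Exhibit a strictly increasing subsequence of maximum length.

1, 6, 8, 9, 12

Patience tails give the LIS length; then backtrack through the dp parents:
10 → extends → [10]
1 → replaces 10 → [1]
6 → extends → [1, 6]
8 → extends → [1, 6, 8]
13 → extends → [1, 6, 8, 13]
9 → replaces 13 → [1, 6, 8, 9]
3 → replaces 6 → [1, 3, 8, 9]
2 → replaces 3 → [1, 2, 8, 9]
7 → replaces 8 → [1, 2, 7, 9]
12 → extends → [1, 2, 7, 9, 12]
4 → replaces 7 → [1, 2, 4, 9, 12]
11 → replaces 12 → [1, 2, 4, 9, 11]
5 → replaces 9 → [1, 2, 4, 5, 11]
Length 5; one witness is 1, 6, 8, 9, 12.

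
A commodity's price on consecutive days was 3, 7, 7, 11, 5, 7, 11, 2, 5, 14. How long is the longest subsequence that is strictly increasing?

5

Track the smallest tail for each achievable length (strict):
3 → extends → [3]
7 → extends → [3, 7]
7 → already a tail → [3, 7]
11 → extends → [3, 7, 11]
5 → replaces 7 → [3, 5, 11]
7 → replaces 11 → [3, 5, 7]
11 → extends → [3, 5, 7, 11]
2 → replaces 3 → [2, 5, 7, 11]
5 → already a tail → [2, 5, 7, 11]
14 → extends → [2, 5, 7, 11, 14]
Five tails, so the longest strictly increasing subsequence has length 5 (e.g. 3, 5, 7, 11, 14).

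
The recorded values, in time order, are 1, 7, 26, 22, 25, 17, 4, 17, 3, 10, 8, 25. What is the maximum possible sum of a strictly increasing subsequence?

Let S[i] be the best sum of a strictly increasing subsequence ending at i:
i:      1  2  3  4  5  6  7  8  9 10 11 12
a[i]:   1  7 26 22 25 17  4 17  3 10  8 25
S:      1  8 34 30 55 25  5 25  4 18 16 55
Maximum is 55 (e.g. 1 + 7 + 22 + 25).

55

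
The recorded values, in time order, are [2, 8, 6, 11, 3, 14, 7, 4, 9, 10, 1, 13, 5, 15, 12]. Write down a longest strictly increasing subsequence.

2, 6, 7, 9, 10, 13, 15

Patience tails give the LIS length; then backtrack through the dp parents:
2 → extends → [2]
8 → extends → [2, 8]
6 → replaces 8 → [2, 6]
11 → extends → [2, 6, 11]
3 → replaces 6 → [2, 3, 11]
14 → extends → [2, 3, 11, 14]
7 → replaces 11 → [2, 3, 7, 14]
4 → replaces 7 → [2, 3, 4, 14]
9 → replaces 14 → [2, 3, 4, 9]
10 → extends → [2, 3, 4, 9, 10]
1 → replaces 2 → [1, 3, 4, 9, 10]
13 → extends → [1, 3, 4, 9, 10, 13]
5 → replaces 9 → [1, 3, 4, 5, 10, 13]
15 → extends → [1, 3, 4, 5, 10, 13, 15]
12 → replaces 13 → [1, 3, 4, 5, 10, 12, 15]
Length 7; one witness is 2, 6, 7, 9, 10, 13, 15.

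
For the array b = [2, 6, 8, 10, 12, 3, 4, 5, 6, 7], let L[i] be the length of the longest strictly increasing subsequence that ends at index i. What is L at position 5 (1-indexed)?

5

dp[i] = 1 + max{dp[j] : j<i, b[j]<b[i]} (or 1 if no such j):
i:      1  2  3  4  5  6  7  8  9 10
b[i]:   2  6  8 10 12  3  4  5  6  7
dp:     1  2  3  4  5  2  3  4  5  6
At index 5 the value is 5.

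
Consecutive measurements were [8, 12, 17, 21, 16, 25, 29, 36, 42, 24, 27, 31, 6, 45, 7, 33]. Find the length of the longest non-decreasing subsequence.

9

Let dp[i] be the length of the longest such subsequence ending at index i:
i:      1  2  3  4  5  6  7  8  9 10 11 12 13 14 15 16
a[i]:   8 12 17 21 16 25 29 36 42 24 27 31  6 45  7 33
dp:     1  2  3  4  3  5  6  7  8  5  6  7  1  9  2  8
Maximum dp value is 9.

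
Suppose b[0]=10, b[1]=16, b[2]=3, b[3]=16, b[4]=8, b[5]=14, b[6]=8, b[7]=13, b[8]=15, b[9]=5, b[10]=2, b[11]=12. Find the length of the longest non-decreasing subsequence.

Track the smallest tail for each achievable length (allowing ties):
10 → extends → [10]
16 → extends → [10, 16]
3 → replaces 10 → [3, 16]
16 → extends → [3, 16, 16]
8 → replaces 16 → [3, 8, 16]
14 → replaces 16 → [3, 8, 14]
8 → replaces 14 → [3, 8, 8]
13 → extends → [3, 8, 8, 13]
15 → extends → [3, 8, 8, 13, 15]
5 → replaces 8 → [3, 5, 8, 13, 15]
2 → replaces 3 → [2, 5, 8, 13, 15]
12 → replaces 13 → [2, 5, 8, 12, 15]
Five tails, so the longest non-decreasing subsequence has length 5 (e.g. 3, 8, 8, 13, 15).

5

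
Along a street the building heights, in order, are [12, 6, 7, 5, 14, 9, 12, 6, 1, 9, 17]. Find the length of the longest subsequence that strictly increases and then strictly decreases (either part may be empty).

inc[i] = longest strictly increasing subsequence ending at i; dec[i] = longest strictly decreasing subsequence starting at i:
i:      1  2  3  4  5  6  7  8  9 10 11
a[i]:  12  6  7  5 14  9 12  6  1  9 17
inc:    1  1  2  1  3  3  4  2  1  3  5
dec:    4  3  3  2  4  3  3  2  1  1  1
Best peak at i=5 (value 14): inc=3, dec=4, length 3+4−1 = 6.

6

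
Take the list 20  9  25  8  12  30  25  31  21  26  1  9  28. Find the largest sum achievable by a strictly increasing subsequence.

Let S[i] be the best sum of a strictly increasing subsequence ending at i:
i:       1   2   3   4   5   6   7   8   9  10  11  12  13
a[i]:   20   9  25   8  12  30  25  31  21  26   1   9  28
S:      20   9  45   8  21  75  46 106  42  72   1  17 100
Maximum is 106 (e.g. 20 + 25 + 30 + 31).

106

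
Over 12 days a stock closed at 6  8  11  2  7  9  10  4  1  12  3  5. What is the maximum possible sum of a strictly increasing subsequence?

45

Let S[i] be the best sum of a strictly increasing subsequence ending at i:
i:      1  2  3  4  5  6  7  8  9 10 11 12
a[i]:   6  8 11  2  7  9 10  4  1 12  3  5
S:      6 14 25  2 13 23 33  6  1 45  5 11
Maximum is 45 (e.g. 6 + 8 + 9 + 10 + 12).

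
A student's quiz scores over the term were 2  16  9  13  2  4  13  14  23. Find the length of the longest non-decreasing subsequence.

Let dp[i] be the length of the longest such subsequence ending at index i:
i:      1  2  3  4  5  6  7  8  9
a[i]:   2 16  9 13  2  4 13 14 23
dp:     1  2  2  3  2  3  4  5  6
Maximum dp value is 6.

6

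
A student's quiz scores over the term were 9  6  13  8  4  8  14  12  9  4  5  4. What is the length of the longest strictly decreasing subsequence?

Negate each value so 'decreasing' becomes 'increasing', then run patience tails on the negated sequence:
-9 → extends → [-9]
-6 → extends → [-9, -6]
-13 → replaces -9 → [-13, -6]
-8 → replaces -6 → [-13, -8]
-4 → extends → [-13, -8, -4]
-8 → already a tail → [-13, -8, -4]
-14 → replaces -13 → [-14, -8, -4]
-12 → replaces -8 → [-14, -12, -4]
-9 → replaces -4 → [-14, -12, -9]
-4 → extends → [-14, -12, -9, -4]
-5 → replaces -4 → [-14, -12, -9, -5]
-4 → extends → [-14, -12, -9, -5, -4]
Five tails, so the longest strictly decreasing subsequence of the original has length 5.

5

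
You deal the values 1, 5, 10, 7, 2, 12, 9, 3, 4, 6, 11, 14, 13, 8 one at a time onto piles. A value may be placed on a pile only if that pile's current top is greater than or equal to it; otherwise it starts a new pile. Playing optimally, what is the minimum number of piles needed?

Place each on the leftmost legal pile:
1 → new pile 1 (tops now [1])
5 → new pile 2 (tops now [1, 5])
10 → new pile 3 (tops now [1, 5, 10])
7 → pile 3 (tops now [1, 5, 7])
2 → pile 2 (tops now [1, 2, 7])
12 → new pile 4 (tops now [1, 2, 7, 12])
9 → pile 4 (tops now [1, 2, 7, 9])
3 → pile 3 (tops now [1, 2, 3, 9])
4 → pile 4 (tops now [1, 2, 3, 4])
6 → new pile 5 (tops now [1, 2, 3, 4, 6])
11 → new pile 6 (tops now [1, 2, 3, 4, 6, 11])
14 → new pile 7 (tops now [1, 2, 3, 4, 6, 11, 14])
13 → pile 7 (tops now [1, 2, 3, 4, 6, 11, 13])
8 → pile 6 (tops now [1, 2, 3, 4, 6, 8, 13])
Seven piles.

7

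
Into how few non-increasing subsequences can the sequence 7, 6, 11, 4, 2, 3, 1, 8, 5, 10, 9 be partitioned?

4

Place each on the leftmost legal pile:
7 → new pile 1 (tops now [7])
6 → pile 1 (tops now [6])
11 → new pile 2 (tops now [6, 11])
4 → pile 1 (tops now [4, 11])
2 → pile 1 (tops now [2, 11])
3 → pile 2 (tops now [2, 3])
1 → pile 1 (tops now [1, 3])
8 → new pile 3 (tops now [1, 3, 8])
5 → pile 3 (tops now [1, 3, 5])
10 → new pile 4 (tops now [1, 3, 5, 10])
9 → pile 4 (tops now [1, 3, 5, 9])
Four piles.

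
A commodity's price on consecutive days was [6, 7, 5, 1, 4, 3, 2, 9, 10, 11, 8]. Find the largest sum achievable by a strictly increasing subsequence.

Let S[i] be the best sum of a strictly increasing subsequence ending at i:
i:      1  2  3  4  5  6  7  8  9 10 11
a[i]:   6  7  5  1  4  3  2  9 10 11  8
S:      6 13  5  1  5  4  3 22 32 43 21
Maximum is 43 (e.g. 6 + 7 + 9 + 10 + 11).

43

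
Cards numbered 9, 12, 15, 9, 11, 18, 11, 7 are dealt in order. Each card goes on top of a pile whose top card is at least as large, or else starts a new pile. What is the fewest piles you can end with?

4

Place each on the leftmost legal pile:
9 → new pile 1 (tops now [9])
12 → new pile 2 (tops now [9, 12])
15 → new pile 3 (tops now [9, 12, 15])
9 → pile 1 (tops now [9, 12, 15])
11 → pile 2 (tops now [9, 11, 15])
18 → new pile 4 (tops now [9, 11, 15, 18])
11 → pile 2 (tops now [9, 11, 15, 18])
7 → pile 1 (tops now [7, 11, 15, 18])
Four piles.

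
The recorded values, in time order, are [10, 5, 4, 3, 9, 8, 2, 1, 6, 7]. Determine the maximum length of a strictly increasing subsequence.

3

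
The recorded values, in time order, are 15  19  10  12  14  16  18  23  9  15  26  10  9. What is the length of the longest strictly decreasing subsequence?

5

Let dp[i] be the longest strictly decreasing subsequence ending at i:
i:      1  2  3  4  5  6  7  8  9 10 11 12 13
a[i]:  15 19 10 12 14 16 18 23  9 15 26 10  9
dp:     1  1  2  2  2  2  2  1  3  3  1  4  5
Maximum is 5.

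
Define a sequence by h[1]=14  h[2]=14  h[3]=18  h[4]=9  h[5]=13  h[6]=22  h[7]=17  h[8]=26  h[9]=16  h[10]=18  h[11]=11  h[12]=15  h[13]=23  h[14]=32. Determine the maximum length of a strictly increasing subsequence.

6

Track the smallest tail for each achievable length (strict):
14 → extends → [14]
14 → already a tail → [14]
18 → extends → [14, 18]
9 → replaces 14 → [9, 18]
13 → replaces 18 → [9, 13]
22 → extends → [9, 13, 22]
17 → replaces 22 → [9, 13, 17]
26 → extends → [9, 13, 17, 26]
16 → replaces 17 → [9, 13, 16, 26]
18 → replaces 26 → [9, 13, 16, 18]
11 → replaces 13 → [9, 11, 16, 18]
15 → replaces 16 → [9, 11, 15, 18]
23 → extends → [9, 11, 15, 18, 23]
32 → extends → [9, 11, 15, 18, 23, 32]
Six tails, so the longest strictly increasing subsequence has length 6 (e.g. 9, 13, 17, 18, 23, 32).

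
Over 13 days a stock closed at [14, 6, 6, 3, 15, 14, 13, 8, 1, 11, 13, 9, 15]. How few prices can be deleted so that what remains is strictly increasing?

8

Fewest deletions = n − (longest strictly increasing subsequence).
Patience tails:
14 → extends → [14]
6 → replaces 14 → [6]
6 → already a tail → [6]
3 → replaces 6 → [3]
15 → extends → [3, 15]
14 → replaces 15 → [3, 14]
13 → replaces 14 → [3, 13]
8 → replaces 13 → [3, 8]
1 → replaces 3 → [1, 8]
11 → extends → [1, 8, 11]
13 → extends → [1, 8, 11, 13]
9 → replaces 11 → [1, 8, 9, 13]
15 → extends → [1, 8, 9, 13, 15]
Longest strictly increasing subsequence has length 5, so deletions = 13 − 5 = 8.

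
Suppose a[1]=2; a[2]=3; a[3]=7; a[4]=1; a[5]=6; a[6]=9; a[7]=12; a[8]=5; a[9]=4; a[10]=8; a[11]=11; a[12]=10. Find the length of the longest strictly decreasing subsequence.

4

Let dp[i] be the longest strictly decreasing subsequence ending at i:
i:      1  2  3  4  5  6  7  8  9 10 11 12
a[i]:   2  3  7  1  6  9 12  5  4  8 11 10
dp:     1  1  1  2  2  1  1  3  4  2  2  3
Maximum is 4.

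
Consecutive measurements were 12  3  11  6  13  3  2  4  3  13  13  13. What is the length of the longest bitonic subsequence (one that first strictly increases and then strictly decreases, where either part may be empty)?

inc[i] = longest strictly increasing subsequence ending at i; dec[i] = longest strictly decreasing subsequence starting at i:
i:      1  2  3  4  5  6  7  8  9 10 11 12
a[i]:  12  3 11  6 13  3  2  4  3 13 13 13
inc:    1  1  2  2  3  1  1  2  2  3  3  3
dec:    5  2  4  3  3  2  1  2  1  1  1  1
Best peak at i=1 (value 12): inc=1, dec=5, length 1+5−1 = 5.

5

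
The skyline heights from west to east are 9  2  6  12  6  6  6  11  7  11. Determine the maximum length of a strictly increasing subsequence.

Let dp[i] be the length of the longest such subsequence ending at index i:
i:      1  2  3  4  5  6  7  8  9 10
a[i]:   9  2  6 12  6  6  6 11  7 11
dp:     1  1  2  3  2  2  2  3  3  4
Maximum dp value is 4.

4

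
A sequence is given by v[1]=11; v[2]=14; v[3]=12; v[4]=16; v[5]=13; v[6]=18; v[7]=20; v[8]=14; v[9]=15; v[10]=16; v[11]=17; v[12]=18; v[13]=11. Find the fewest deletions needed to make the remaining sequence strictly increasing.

5

Fewest deletions = n − (longest strictly increasing subsequence).
i:      1  2  3  4  5  6  7  8  9 10 11 12 13
v[i]:  11 14 12 16 13 18 20 14 15 16 17 18 11
dp:     1  2  2  3  3  4  5  4  5  6  7  8  1
max dp = 8, so deletions = 13 − 8 = 5.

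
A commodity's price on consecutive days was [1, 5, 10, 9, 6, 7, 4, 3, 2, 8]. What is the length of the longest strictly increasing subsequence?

5

Track the smallest tail for each achievable length (strict):
1 → extends → [1]
5 → extends → [1, 5]
10 → extends → [1, 5, 10]
9 → replaces 10 → [1, 5, 9]
6 → replaces 9 → [1, 5, 6]
7 → extends → [1, 5, 6, 7]
4 → replaces 5 → [1, 4, 6, 7]
3 → replaces 4 → [1, 3, 6, 7]
2 → replaces 3 → [1, 2, 6, 7]
8 → extends → [1, 2, 6, 7, 8]
Five tails, so the longest strictly increasing subsequence has length 5 (e.g. 1, 5, 6, 7, 8).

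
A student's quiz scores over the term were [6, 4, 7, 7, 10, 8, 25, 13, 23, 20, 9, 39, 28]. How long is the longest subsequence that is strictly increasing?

6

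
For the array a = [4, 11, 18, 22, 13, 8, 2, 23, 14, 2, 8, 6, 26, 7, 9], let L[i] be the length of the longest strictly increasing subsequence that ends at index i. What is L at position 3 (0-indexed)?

dp[i] = 1 + max{dp[j] : j<i, a[j]<a[i]} (or 1 if no such j):
i:      0  1  2  3  4  5  6  7  8  9 10 11 12 13 14
a[i]:   4 11 18 22 13  8  2 23 14  2  8  6 26  7  9
dp:     1  2  3  4  3  2  1  5  4  1  2  2  6  3  4
At index 3 the value is 4.

4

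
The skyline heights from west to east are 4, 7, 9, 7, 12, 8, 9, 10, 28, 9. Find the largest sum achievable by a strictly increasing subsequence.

Let S[i] be the best sum of a strictly increasing subsequence ending at i:
i:      1  2  3  4  5  6  7  8  9 10
a[i]:   4  7  9  7 12  8  9 10 28  9
S:      4 11 20 11 32 19 28 38 66 28
Maximum is 66 (e.g. 4 + 7 + 8 + 9 + 10 + 28).

66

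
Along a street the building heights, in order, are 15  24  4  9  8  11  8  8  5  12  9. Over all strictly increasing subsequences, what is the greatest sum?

39

Let S[i] be the best sum of a strictly increasing subsequence ending at i:
i:      1  2  3  4  5  6  7  8  9 10 11
a[i]:  15 24  4  9  8 11  8  8  5 12  9
S:     15 39  4 13 12 24 12 12  9 36 21
Maximum is 39 (e.g. 15 + 24).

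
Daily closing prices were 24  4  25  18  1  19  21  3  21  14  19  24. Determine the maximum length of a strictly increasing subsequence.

Let dp[i] be the length of the longest such subsequence ending at index i:
i:      1  2  3  4  5  6  7  8  9 10 11 12
a[i]:  24  4 25 18  1 19 21  3 21 14 19 24
dp:     1  1  2  2  1  3  4  2  4  3  4  5
Maximum dp value is 5.

5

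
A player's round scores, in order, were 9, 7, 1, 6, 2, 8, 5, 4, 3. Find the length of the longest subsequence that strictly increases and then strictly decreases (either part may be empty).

6

inc[i] = longest strictly increasing subsequence ending at i; dec[i] = longest strictly decreasing subsequence starting at i:
i:     1 2 3 4 5 6 7 8 9
a[i]:  9 7 1 6 2 8 5 4 3
inc:   1 1 1 2 2 3 3 3 3
dec:   6 5 1 4 1 4 3 2 1
Best peak at i=1 (value 9): inc=1, dec=6, length 1+6−1 = 6.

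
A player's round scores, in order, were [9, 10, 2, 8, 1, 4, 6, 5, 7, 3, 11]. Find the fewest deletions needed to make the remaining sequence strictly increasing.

6

Fewest deletions = n − (longest strictly increasing subsequence).
Patience tails:
9 → extends → [9]
10 → extends → [9, 10]
2 → replaces 9 → [2, 10]
8 → replaces 10 → [2, 8]
1 → replaces 2 → [1, 8]
4 → replaces 8 → [1, 4]
6 → extends → [1, 4, 6]
5 → replaces 6 → [1, 4, 5]
7 → extends → [1, 4, 5, 7]
3 → replaces 4 → [1, 3, 5, 7]
11 → extends → [1, 3, 5, 7, 11]
Longest strictly increasing subsequence has length 5, so deletions = 11 − 5 = 6.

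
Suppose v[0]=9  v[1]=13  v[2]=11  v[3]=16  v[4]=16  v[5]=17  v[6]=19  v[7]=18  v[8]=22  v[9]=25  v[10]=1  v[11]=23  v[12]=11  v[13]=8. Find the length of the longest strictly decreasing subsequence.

Negate each value so 'decreasing' becomes 'increasing', then run patience tails on the negated sequence:
-9 → extends → [-9]
-13 → replaces -9 → [-13]
-11 → extends → [-13, -11]
-16 → replaces -13 → [-16, -11]
-16 → already a tail → [-16, -11]
-17 → replaces -16 → [-17, -11]
-19 → replaces -17 → [-19, -11]
-18 → replaces -11 → [-19, -18]
-22 → replaces -19 → [-22, -18]
-25 → replaces -22 → [-25, -18]
-1 → extends → [-25, -18, -1]
-23 → replaces -18 → [-25, -23, -1]
-11 → replaces -1 → [-25, -23, -11]
-8 → extends → [-25, -23, -11, -8]
Four tails, so the longest strictly decreasing subsequence of the original has length 4.

4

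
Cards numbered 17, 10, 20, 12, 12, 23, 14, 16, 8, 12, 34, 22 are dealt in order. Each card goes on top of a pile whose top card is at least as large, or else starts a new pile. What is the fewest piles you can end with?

The minimum number of non-increasing subsequences covering a sequence equals the length of its longest strictly increasing subsequence.
LIS length is 5 (e.g. 10, 12, 14, 16, 34), so 5 piles are needed.

5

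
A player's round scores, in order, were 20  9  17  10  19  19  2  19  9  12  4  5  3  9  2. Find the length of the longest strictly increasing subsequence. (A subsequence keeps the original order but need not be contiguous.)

Let dp[i] be the length of the longest such subsequence ending at index i:
i:      1  2  3  4  5  6  7  8  9 10 11 12 13 14 15
a[i]:  20  9 17 10 19 19  2 19  9 12  4  5  3  9  2
dp:     1  1  2  2  3  3  1  3  2  3  2  3  2  4  1
Maximum dp value is 4.

4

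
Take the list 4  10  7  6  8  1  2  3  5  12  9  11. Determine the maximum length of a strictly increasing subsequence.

6

Let dp[i] be the length of the longest such subsequence ending at index i:
i:      1  2  3  4  5  6  7  8  9 10 11 12
a[i]:   4 10  7  6  8  1  2  3  5 12  9 11
dp:     1  2  2  2  3  1  2  3  4  5  5  6
Maximum dp value is 6.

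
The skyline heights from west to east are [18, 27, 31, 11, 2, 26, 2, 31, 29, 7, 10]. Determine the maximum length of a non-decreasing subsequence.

Track the smallest tail for each achievable length (allowing ties):
18 → extends → [18]
27 → extends → [18, 27]
31 → extends → [18, 27, 31]
11 → replaces 18 → [11, 27, 31]
2 → replaces 11 → [2, 27, 31]
26 → replaces 27 → [2, 26, 31]
2 → replaces 26 → [2, 2, 31]
31 → extends → [2, 2, 31, 31]
29 → replaces 31 → [2, 2, 29, 31]
7 → replaces 29 → [2, 2, 7, 31]
10 → replaces 31 → [2, 2, 7, 10]
Four tails, so the longest non-decreasing subsequence has length 4 (e.g. 18, 27, 31, 31).

4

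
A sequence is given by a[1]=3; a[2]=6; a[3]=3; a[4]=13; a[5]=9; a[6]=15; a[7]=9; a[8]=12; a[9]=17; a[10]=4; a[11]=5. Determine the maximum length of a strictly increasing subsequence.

Track the smallest tail for each achievable length (strict):
3 → extends → [3]
6 → extends → [3, 6]
3 → already a tail → [3, 6]
13 → extends → [3, 6, 13]
9 → replaces 13 → [3, 6, 9]
15 → extends → [3, 6, 9, 15]
9 → already a tail → [3, 6, 9, 15]
12 → replaces 15 → [3, 6, 9, 12]
17 → extends → [3, 6, 9, 12, 17]
4 → replaces 6 → [3, 4, 9, 12, 17]
5 → replaces 9 → [3, 4, 5, 12, 17]
Five tails, so the longest strictly increasing subsequence has length 5 (e.g. 3, 6, 13, 15, 17).

5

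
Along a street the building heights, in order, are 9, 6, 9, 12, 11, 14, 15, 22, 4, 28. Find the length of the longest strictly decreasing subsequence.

Let dp[i] be the longest strictly decreasing subsequence ending at i:
i:      1  2  3  4  5  6  7  8  9 10
a[i]:   9  6  9 12 11 14 15 22  4 28
dp:     1  2  1  1  2  1  1  1  3  1
Maximum is 3.

3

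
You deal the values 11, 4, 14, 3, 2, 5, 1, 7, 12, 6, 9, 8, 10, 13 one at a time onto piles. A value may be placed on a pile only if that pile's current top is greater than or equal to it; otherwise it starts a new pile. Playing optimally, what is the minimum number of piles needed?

6

The minimum number of non-increasing subsequences covering a sequence equals the length of its longest strictly increasing subsequence.
LIS length is 6 (e.g. 4, 5, 7, 9, 10, 13), so 6 piles are needed.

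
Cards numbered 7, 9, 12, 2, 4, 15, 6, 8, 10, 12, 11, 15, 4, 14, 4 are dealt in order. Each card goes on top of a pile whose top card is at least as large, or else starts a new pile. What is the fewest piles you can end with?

7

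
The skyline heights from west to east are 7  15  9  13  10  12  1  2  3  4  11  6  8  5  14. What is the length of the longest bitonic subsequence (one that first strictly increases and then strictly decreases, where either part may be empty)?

inc[i] = longest strictly increasing subsequence ending at i; dec[i] = longest strictly decreasing subsequence starting at i:
i:      1  2  3  4  5  6  7  8  9 10 11 12 13 14 15
a[i]:   7 15  9 13 10 12  1  2  3  4 11  6  8  5 14
inc:    1  2  2  3  3  4  1  2  3  4  5  5  6  5  7
dec:    3  6  3  5  3  4  1  1  1  1  3  2  2  1  1
Best peak at i=2 (value 15): inc=2, dec=6, length 2+6−1 = 7.

7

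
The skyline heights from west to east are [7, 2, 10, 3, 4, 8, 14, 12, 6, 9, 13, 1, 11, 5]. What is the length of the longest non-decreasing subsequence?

6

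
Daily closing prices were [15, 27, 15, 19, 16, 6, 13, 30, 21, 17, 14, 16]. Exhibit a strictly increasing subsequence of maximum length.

Patience tails give the LIS length; then backtrack through the dp parents:
15 → extends → [15]
27 → extends → [15, 27]
15 → already a tail → [15, 27]
19 → replaces 27 → [15, 19]
16 → replaces 19 → [15, 16]
6 → replaces 15 → [6, 16]
13 → replaces 16 → [6, 13]
30 → extends → [6, 13, 30]
21 → replaces 30 → [6, 13, 21]
17 → replaces 21 → [6, 13, 17]
14 → replaces 17 → [6, 13, 14]
16 → extends → [6, 13, 14, 16]
Length 4; one witness is 6, 13, 14, 16.

6, 13, 14, 16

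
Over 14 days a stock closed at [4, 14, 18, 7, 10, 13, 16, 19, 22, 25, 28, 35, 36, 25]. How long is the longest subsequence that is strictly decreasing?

2

Negate each value so 'decreasing' becomes 'increasing', then run patience tails on the negated sequence:
-4 → extends → [-4]
-14 → replaces -4 → [-14]
-18 → replaces -14 → [-18]
-7 → extends → [-18, -7]
-10 → replaces -7 → [-18, -10]
-13 → replaces -10 → [-18, -13]
-16 → replaces -13 → [-18, -16]
-19 → replaces -18 → [-19, -16]
-22 → replaces -19 → [-22, -16]
-25 → replaces -22 → [-25, -16]
-28 → replaces -25 → [-28, -16]
-35 → replaces -28 → [-35, -16]
-36 → replaces -35 → [-36, -16]
-25 → replaces -16 → [-36, -25]
Two tails, so the longest strictly decreasing subsequence of the original has length 2.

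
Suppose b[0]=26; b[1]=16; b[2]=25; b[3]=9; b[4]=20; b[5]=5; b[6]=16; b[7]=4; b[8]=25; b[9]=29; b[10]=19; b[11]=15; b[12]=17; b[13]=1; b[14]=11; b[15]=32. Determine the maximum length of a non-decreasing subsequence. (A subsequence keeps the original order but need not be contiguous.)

Let dp[i] be the length of the longest such subsequence ending at index i:
i:      0  1  2  3  4  5  6  7  8  9 10 11 12 13 14 15
b[i]:  26 16 25  9 20  5 16  4 25 29 19 15 17  1 11 32
dp:     1  1  2  1  2  1  2  1  3  4  3  2  3  1  2  5
Maximum dp value is 5.

5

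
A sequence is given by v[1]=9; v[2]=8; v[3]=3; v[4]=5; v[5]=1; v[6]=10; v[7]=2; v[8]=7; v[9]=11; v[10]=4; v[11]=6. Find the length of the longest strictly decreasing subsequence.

4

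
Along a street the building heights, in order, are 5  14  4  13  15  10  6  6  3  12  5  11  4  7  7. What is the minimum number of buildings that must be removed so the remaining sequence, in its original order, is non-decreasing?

Fewest deletions = n − (longest non-decreasing subsequence).
i:      1  2  3  4  5  6  7  8  9 10 11 12 13 14 15
a[i]:   5 14  4 13 15 10  6  6  3 12  5 11  4  7  7
dp:     1  2  1  2  3  2  2  3  1  4  2  4  2  4  5
max dp = 5, so deletions = 15 − 5 = 10.

10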